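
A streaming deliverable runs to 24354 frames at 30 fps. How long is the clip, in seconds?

811.8 seconds

Running time = 24354 / (30) = 811.8 s.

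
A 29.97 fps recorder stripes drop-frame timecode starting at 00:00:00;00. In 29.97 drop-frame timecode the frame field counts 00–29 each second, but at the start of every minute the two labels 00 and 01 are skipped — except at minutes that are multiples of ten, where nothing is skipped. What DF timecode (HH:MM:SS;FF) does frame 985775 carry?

Each 10-minute DF block holds 10 × 60 × 30 − 9 × 2 = 17982 frames. 985775 ÷ 17982 → 54 full blocks, remainder 14747.
Within the partial block the first minute is 1800 frames and each further minute 1798, so 8 further minute boundaries passed. Total skipped labels = 18 × 54 + 2 × 8 = 988.
Non-drop label index = 985775 + 988 = 986763; at 30 labels/s that is 09:08:12:03, i.e. DF 09:08:12;03.

09:08:12;03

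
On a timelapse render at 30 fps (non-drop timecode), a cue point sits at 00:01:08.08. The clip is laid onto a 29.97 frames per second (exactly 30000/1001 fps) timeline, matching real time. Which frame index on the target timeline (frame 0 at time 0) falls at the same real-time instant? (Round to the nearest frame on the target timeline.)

frame 2046

Source frame index: (0×3600 + 1×60 + 8) × 30 + 8 = 2048.
Real time: 2048 / (30) = 1024/15 s.
Target frame: (1024/15) × (30000/1001) = 2048000/1001 ≈ 2045.954 → 2046.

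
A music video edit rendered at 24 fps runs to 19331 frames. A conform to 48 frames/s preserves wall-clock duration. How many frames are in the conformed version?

Target frames = source frames × (target rate / source rate) = 19331 × (48)/(24) = 19331 × 2 = 38662.

38662 frames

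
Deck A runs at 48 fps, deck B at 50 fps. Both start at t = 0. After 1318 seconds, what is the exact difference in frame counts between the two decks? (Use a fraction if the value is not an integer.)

2636 frames

A emits 48 × 1318 = 63264 frames; B emits 50 × 1318 = 65900.
Difference = 2636 frames; B is ahead of A.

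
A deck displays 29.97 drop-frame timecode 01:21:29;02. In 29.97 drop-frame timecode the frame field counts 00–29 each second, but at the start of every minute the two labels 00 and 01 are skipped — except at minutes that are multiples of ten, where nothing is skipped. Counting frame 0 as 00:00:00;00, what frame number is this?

As if non-drop at 30 labels/s: (1 × 3600 + 21 × 60 + 29) × 30 + 2 = 146672.
Minute boundaries passed: 81; those not divisible by 10: 81 − 8 = 73; dropped labels = 2 × 73 = 146.
Actual frame index = 146672 − 146 = 146526.

146526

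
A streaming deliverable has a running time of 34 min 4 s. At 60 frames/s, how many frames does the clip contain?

34 min 4 s = 2044 s.
Frames = 2044 × 60 = 122640.

122640 frames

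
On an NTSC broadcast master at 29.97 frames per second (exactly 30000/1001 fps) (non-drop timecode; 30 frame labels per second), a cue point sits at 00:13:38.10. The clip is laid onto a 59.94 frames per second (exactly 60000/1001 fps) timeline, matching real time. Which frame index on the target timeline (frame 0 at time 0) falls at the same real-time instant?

frame 49100

Source frame index: (0×3600 + 13×60 + 38) × 30 + 10 = 24550.
Real time: 24550 / (30000/1001) = 491491/600 s.
Target frame: (491491/600) × (60000/1001) = 49100.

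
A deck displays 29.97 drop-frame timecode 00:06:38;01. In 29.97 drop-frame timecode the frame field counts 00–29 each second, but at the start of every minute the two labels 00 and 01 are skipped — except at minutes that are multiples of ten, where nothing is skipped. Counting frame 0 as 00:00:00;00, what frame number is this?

11929

As if non-drop at 30 labels/s: (0 × 3600 + 6 × 60 + 38) × 30 + 1 = 11941.
Minute boundaries passed: 6; those not divisible by 10: 6 − 0 = 6; dropped labels = 2 × 6 = 12.
Actual frame index = 11941 − 12 = 11929.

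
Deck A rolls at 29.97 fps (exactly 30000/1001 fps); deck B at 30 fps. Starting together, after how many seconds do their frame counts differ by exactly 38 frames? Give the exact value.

19019/15 seconds

The gap grows by |30 − 30000/1001| = 30/1001 frames per second.
Time for a 38-frame gap: 38 ÷ (30/1001) = 19019/15 s.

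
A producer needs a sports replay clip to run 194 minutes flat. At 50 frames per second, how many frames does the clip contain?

194 min = 11640 s.
Frames = 11640 × 50 = 582000.

582000 frames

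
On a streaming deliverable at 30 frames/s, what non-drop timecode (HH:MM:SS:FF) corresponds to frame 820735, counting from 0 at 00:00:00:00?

07:35:57:25

820735 ÷ 30 = 27357 full seconds, remainder 25 frames.
27357 s = 7 h 35 min 57 s.
Timecode: 07:35:57:25.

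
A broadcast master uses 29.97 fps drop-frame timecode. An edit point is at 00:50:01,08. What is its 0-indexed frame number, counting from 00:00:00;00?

89948

Complete 10-minute blocks: 5, each 17982 frames → 89910.
Remaining 0 whole minutes in the current block: 0 frames.
Within the current minute: 1 × 30 + 8 = 38. Total = 89910 + 0 + 38 = 89948.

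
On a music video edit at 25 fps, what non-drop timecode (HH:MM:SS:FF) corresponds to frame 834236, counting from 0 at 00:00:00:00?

834236 ÷ 25 = 33369 full seconds, remainder 11 frames.
33369 s = 9 h 16 min 9 s.
Timecode: 09:16:09:11.

09:16:09:11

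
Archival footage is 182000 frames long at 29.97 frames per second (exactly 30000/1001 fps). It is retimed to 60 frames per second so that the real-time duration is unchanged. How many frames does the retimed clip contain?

Target frames = source frames × (target rate / source rate) = 182000 × (60)/(30000/1001) = 182000 × 1001/500 = 364364.

364364 frames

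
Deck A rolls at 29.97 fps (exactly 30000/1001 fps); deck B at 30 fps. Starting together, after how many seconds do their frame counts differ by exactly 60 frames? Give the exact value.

The gap grows by |30 − 30000/1001| = 30/1001 frames per second.
Time for a 60-frame gap: 60 ÷ (30/1001) = 2002 s.

2002 seconds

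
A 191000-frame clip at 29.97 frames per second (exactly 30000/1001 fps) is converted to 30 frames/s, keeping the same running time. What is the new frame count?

191191 frames

Target frames = source frames × (target rate / source rate) = 191000 × (30)/(30000/1001) = 191000 × 1001/1000 = 191191.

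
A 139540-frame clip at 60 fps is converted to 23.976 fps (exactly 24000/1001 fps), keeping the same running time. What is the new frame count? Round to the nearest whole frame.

Frames at target rate = 139540 × (24000/1001) / (60) = 55816000/1001 ≈ 55760.240.
Nearest whole frame: 55760.

55760 frames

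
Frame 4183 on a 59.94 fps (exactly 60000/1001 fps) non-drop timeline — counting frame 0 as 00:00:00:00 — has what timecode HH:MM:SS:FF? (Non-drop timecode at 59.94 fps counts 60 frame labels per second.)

00:01:09:43

4183 ÷ 60 = 69 full seconds, remainder 43 frames.
69 s = 0 h 1 min 9 s.
Timecode: 00:01:09:43.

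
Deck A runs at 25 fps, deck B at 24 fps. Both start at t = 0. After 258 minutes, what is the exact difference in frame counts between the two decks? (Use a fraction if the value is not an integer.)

15480 frames

258 min = 15480 s.
A emits 25 × 15480 = 387000 frames; B emits 24 × 15480 = 371520.
Difference = 15480 frames; B is behind A.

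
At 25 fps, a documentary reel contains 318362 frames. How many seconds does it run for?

Running time = 318362 / (25) = 12734.48 s.

12734.48 seconds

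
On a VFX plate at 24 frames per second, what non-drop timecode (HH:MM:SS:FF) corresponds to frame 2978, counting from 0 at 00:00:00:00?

2978 ÷ 24 = 124 full seconds, remainder 2 frames.
124 s = 0 h 2 min 4 s.
Timecode: 00:02:04:02.

00:02:04:02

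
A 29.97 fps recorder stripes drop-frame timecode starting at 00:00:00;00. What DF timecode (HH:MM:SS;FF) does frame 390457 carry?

Each 10-minute DF block holds 10 × 60 × 30 − 9 × 2 = 17982 frames. 390457 ÷ 17982 → 21 full blocks, remainder 12835.
Within the partial block the first minute is 1800 frames and each further minute 1798, so 7 further minute boundaries passed. Total skipped labels = 18 × 21 + 2 × 7 = 392.
Non-drop label index = 390457 + 392 = 390849; at 30 labels/s that is 03:37:08:09, i.e. DF 03:37:08;09.

03:37:08;09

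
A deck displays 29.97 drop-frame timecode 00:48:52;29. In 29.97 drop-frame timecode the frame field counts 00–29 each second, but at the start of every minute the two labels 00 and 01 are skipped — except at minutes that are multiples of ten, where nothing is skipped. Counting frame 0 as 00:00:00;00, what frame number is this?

As if non-drop at 30 labels/s: (0 × 3600 + 48 × 60 + 52) × 30 + 29 = 87989.
Minute boundaries passed: 48; those not divisible by 10: 48 − 4 = 44; dropped labels = 2 × 44 = 88.
Actual frame index = 87989 − 88 = 87901.

87901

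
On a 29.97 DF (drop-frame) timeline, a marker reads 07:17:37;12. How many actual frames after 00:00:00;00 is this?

786934

Complete 10-minute blocks: 43, each 17982 frames → 773226.
Remaining 7 whole minutes in the current block: 1800 + 6 × 1798 = 12588 frames.
Within the current minute: 37 × 30 + 12 − 2 = 1120 (labels ;00/;01 skipped at this minute). Total = 773226 + 12588 + 1120 = 786934.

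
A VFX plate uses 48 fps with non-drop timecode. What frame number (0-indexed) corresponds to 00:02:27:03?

frame 7059

Total seconds to the label: (0 × 3600 + 2 × 60 + 27) = 147.
Frame index = 147 × 48 + 3 = 7059.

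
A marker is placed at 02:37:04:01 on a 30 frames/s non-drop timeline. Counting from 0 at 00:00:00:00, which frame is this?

282721

Total seconds to the label: (2 × 3600 + 37 × 60 + 4) = 9424.
Frame index = 9424 × 30 + 1 = 282721.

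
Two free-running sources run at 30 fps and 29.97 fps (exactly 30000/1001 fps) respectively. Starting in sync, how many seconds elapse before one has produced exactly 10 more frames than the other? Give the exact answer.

The gap grows by |30000/1001 − 30| = 30/1001 frames per second.
Time for a 10-frame gap: 10 ÷ (30/1001) = 1001/3 s.

1001/3 seconds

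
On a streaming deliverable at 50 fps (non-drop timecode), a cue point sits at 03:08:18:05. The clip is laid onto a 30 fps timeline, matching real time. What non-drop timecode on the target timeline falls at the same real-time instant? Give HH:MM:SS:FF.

Source frame index: (3×3600 + 8×60 + 18) × 50 + 5 = 564905.
Real time: 564905 / (50) = 112981/10 s.
Target frame: (112981/10) × (30) = 338943.
At 30 labels/s: frame 338943 → 03:08:18:03.

03:08:18:03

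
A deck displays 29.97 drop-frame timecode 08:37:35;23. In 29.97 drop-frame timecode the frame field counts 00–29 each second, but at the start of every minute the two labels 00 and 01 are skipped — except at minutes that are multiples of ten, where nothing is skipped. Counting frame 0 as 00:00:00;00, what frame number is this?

As if non-drop at 30 labels/s: (8 × 3600 + 37 × 60 + 35) × 30 + 23 = 931673.
Minute boundaries passed: 517; those not divisible by 10: 517 − 51 = 466; dropped labels = 2 × 466 = 932.
Actual frame index = 931673 − 932 = 930741.

930741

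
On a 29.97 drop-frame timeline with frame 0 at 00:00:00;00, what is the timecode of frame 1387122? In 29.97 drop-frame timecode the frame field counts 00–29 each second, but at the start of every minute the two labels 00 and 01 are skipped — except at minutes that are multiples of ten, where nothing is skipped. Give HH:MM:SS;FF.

12:51:23;20

Each 10-minute DF block holds 10 × 60 × 30 − 9 × 2 = 17982 frames. 1387122 ÷ 17982 → 77 full blocks, remainder 2508.
Within the partial block the first minute is 1800 frames and each further minute 1798, so 1 further minute boundary passed. Total skipped labels = 18 × 77 + 2 × 1 = 1388.
Non-drop label index = 1387122 + 1388 = 1388510; at 30 labels/s that is 12:51:23:20, i.e. DF 12:51:23;20.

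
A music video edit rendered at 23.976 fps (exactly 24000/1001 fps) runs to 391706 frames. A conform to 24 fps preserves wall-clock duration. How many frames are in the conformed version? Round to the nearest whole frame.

392098 frames

Frames at target rate = 391706 × (24) / (24000/1001) = 196048853/500 ≈ 392097.706.
Nearest whole frame: 392098.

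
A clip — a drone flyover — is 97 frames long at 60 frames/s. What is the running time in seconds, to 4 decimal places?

Running time = 97 × 1/60 = 97/60 s ≈ 1.6167 s.

1.6167 seconds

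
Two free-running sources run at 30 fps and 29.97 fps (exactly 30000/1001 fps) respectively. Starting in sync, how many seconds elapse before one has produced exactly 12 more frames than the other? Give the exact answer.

The gap grows by |30000/1001 − 30| = 30/1001 frames per second.
Time for a 12-frame gap: 12 ÷ (30/1001) = 400.4 s.

400.4 seconds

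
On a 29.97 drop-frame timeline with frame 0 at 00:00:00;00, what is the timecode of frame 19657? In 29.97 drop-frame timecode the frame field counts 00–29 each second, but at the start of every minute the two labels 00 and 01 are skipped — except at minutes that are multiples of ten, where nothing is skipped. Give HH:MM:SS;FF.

00:10:55;25

Ten DF minutes hold 17982 frames, so frame 19657 lies in block 1 (frames 17982–35963) with 1675 frames into that block.
The block's first minute is 1800 frames and the rest 1798 each; 1675 frames reaches minute 0, so 1 × 18 + 0 × 2 = 18 labels have been skipped so far.
Adding those back, label number 19657 + 18 = 19675 at 30 labels/s is 655 s + 25 f = 0 h 10 min 55 s frame 25, i.e. 00:10:55;25.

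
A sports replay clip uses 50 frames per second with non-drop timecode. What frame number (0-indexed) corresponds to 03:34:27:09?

Total seconds to the label: (3 × 3600 + 34 × 60 + 27) = 12867.
Frame index = 12867 × 50 + 9 = 643359.

643359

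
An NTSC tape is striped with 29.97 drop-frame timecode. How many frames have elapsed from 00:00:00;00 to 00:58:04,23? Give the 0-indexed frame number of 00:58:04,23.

As if non-drop at 30 labels/s: (0 × 3600 + 58 × 60 + 4) × 30 + 23 = 104543.
Minute boundaries passed: 58; those not divisible by 10: 58 − 5 = 53; dropped labels = 2 × 53 = 106.
Actual frame index = 104543 − 106 = 104437.

104437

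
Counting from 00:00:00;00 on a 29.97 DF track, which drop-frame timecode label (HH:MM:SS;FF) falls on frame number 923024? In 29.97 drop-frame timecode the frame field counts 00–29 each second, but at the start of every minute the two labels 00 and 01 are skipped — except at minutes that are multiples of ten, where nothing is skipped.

Ten DF minutes hold 17982 frames, so frame 923024 lies in block 51 (frames 917082–935063) with 5942 frames into that block.
The block's first minute is 1800 frames and the rest 1798 each; 5942 frames reaches minute 3, so 51 × 18 + 3 × 2 = 924 labels have been skipped so far.
Adding those back, label number 923024 + 924 = 923948 at 30 labels/s is 30798 s + 8 f = 8 h 33 min 18 s frame 8, i.e. 08:33:18;08.

08:33:18;08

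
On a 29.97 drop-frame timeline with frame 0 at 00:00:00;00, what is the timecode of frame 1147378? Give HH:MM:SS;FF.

10:38:04;08

Ten DF minutes hold 17982 frames, so frame 1147378 lies in block 63 (frames 1132866–1150847) with 14512 frames into that block.
The block's first minute is 1800 frames and the rest 1798 each; 14512 frames reaches minute 8, so 63 × 18 + 8 × 2 = 1150 labels have been skipped so far.
Adding those back, label number 1147378 + 1150 = 1148528 at 30 labels/s is 38284 s + 8 f = 10 h 38 min 4 s frame 8, i.e. 10:38:04;08.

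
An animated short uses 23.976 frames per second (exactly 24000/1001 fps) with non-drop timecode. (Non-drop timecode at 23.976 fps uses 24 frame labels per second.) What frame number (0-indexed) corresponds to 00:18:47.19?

Total seconds to the label: (0 × 3600 + 18 × 60 + 47) = 1127.
Frame index = 1127 × 24 + 19 = 27067.

frame 27067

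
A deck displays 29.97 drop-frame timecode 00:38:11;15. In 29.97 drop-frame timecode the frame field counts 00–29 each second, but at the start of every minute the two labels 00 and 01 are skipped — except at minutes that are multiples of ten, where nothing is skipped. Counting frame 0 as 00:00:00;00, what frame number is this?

As if non-drop at 30 labels/s: (0 × 3600 + 38 × 60 + 11) × 30 + 15 = 68745.
Minute boundaries passed: 38; those not divisible by 10: 38 − 3 = 35; dropped labels = 2 × 35 = 70.
Actual frame index = 68745 − 70 = 68675.

68675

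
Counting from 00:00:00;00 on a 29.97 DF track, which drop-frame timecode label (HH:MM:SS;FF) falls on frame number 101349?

00:56:21;21

Ten DF minutes hold 17982 frames, so frame 101349 lies in block 5 (frames 89910–107891) with 11439 frames into that block.
The block's first minute is 1800 frames and the rest 1798 each; 11439 frames reaches minute 6, so 5 × 18 + 6 × 2 = 102 labels have been skipped so far.
Adding those back, label number 101349 + 102 = 101451 at 30 labels/s is 3381 s + 21 f = 0 h 56 min 21 s frame 21, i.e. 00:56:21;21.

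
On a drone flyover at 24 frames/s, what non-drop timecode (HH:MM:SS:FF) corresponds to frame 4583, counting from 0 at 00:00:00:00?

4583 ÷ 24 = 190 full seconds, remainder 23 frames.
190 s = 0 h 3 min 10 s.
Timecode: 00:03:10:23.

00:03:10:23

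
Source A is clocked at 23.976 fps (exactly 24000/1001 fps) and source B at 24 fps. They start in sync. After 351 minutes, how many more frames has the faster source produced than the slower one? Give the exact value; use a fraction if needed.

38880/77 frames

351 min = 21060 s.
A emits 24000/1001 × 21060 = 38880000/77 frames; B emits 24 × 21060 = 505440.
Difference = 38880/77 frames (≈ 504.9351); B is ahead of A.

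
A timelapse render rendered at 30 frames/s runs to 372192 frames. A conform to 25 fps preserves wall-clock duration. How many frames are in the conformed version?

Target frames = source frames × (target rate / source rate) = 372192 × (25)/(30) = 372192 × 5/6 = 310160.

310160 frames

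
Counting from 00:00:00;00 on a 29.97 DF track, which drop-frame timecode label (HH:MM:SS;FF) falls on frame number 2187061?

Each 10-minute DF block holds 10 × 60 × 30 − 9 × 2 = 17982 frames. 2187061 ÷ 17982 → 121 full blocks, remainder 11239.
Within the partial block the first minute is 1800 frames and each further minute 1798, so 6 further minute boundaries passed. Total skipped labels = 18 × 121 + 2 × 6 = 2190.
Non-drop label index = 2187061 + 2190 = 2189251; at 30 labels/s that is 20:16:15:01, i.e. DF 20:16:15;01.

20:16:15;01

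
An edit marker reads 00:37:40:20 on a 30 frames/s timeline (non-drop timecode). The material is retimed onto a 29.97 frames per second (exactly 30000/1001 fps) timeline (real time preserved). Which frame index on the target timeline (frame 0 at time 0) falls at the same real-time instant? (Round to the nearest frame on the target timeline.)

Source frame index: (0×3600 + 37×60 + 40) × 30 + 20 = 67820.
Real time: 67820 / (30) = 6782/3 s.
Target frame: (6782/3) × (30000/1001) = 67820000/1001 ≈ 67752.248 → 67752.

frame 67752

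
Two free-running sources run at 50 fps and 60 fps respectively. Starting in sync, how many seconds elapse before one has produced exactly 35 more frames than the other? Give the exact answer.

The gap grows by |60 − 50| = 10 frames per second.
Time for a 35-frame gap: 35 ÷ (10) = 3.5 s.

3.5 seconds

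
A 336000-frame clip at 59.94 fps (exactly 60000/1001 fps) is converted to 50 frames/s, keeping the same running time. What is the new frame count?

Target frames = source frames × (target rate / source rate) = 336000 × (50)/(60000/1001) = 336000 × 1001/1200 = 280280.

280280 frames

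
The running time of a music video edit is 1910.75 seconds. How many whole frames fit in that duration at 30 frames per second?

Frames = 1910.75 × 30 = 114645/2 ≈ 57322.5000.
Complete frames: 57322.

57322 frames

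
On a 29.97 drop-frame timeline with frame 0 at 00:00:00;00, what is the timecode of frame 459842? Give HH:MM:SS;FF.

Each 10-minute DF block holds 10 × 60 × 30 − 9 × 2 = 17982 frames. 459842 ÷ 17982 → 25 full blocks, remainder 10292.
Within the partial block the first minute is 1800 frames and each further minute 1798, so 5 further minute boundaries passed. Total skipped labels = 18 × 25 + 2 × 5 = 460.
Non-drop label index = 459842 + 460 = 460302; at 30 labels/s that is 04:15:43:12, i.e. DF 04:15:43;12.

04:15:43;12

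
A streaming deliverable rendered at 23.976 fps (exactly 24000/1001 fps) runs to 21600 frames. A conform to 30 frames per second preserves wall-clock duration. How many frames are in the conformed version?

Target frames = source frames × (target rate / source rate) = 21600 × (30)/(24000/1001) = 21600 × 1001/800 = 27027.

27027 frames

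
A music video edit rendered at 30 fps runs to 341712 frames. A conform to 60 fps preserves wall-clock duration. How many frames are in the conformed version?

Target frames = source frames × (target rate / source rate) = 341712 × (60)/(30) = 341712 × 2 = 683424.

683424 frames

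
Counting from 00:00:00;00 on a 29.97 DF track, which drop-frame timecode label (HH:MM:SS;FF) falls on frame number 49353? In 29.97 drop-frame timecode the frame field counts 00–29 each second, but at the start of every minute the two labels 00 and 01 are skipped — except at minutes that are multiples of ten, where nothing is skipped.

00:27:26;23

Ten DF minutes hold 17982 frames, so frame 49353 lies in block 2 (frames 35964–53945) with 13389 frames into that block.
The block's first minute is 1800 frames and the rest 1798 each; 13389 frames reaches minute 7, so 2 × 18 + 7 × 2 = 50 labels have been skipped so far.
Adding those back, label number 49353 + 50 = 49403 at 30 labels/s is 1646 s + 23 f = 0 h 27 min 26 s frame 23, i.e. 00:27:26;23.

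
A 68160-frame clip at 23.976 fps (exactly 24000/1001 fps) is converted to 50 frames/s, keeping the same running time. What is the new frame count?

Target frames = source frames × (target rate / source rate) = 68160 × (50)/(24000/1001) = 68160 × 1001/480 = 142142.

142142 frames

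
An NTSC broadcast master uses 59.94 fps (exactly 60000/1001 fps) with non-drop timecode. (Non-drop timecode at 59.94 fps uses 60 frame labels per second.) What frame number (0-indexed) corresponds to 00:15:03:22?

frame 54202

Total seconds to the label: (0 × 3600 + 15 × 60 + 3) = 903.
Frame index = 903 × 60 + 22 = 54202.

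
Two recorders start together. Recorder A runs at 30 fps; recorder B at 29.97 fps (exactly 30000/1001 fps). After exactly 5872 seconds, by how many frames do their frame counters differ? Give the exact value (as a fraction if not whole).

176160/1001 frames

A emits 30 × 5872 = 176160 frames; B emits 30000/1001 × 5872 = 176160000/1001.
Difference = 176160/1001 frames (≈ 175.9840); B is behind A.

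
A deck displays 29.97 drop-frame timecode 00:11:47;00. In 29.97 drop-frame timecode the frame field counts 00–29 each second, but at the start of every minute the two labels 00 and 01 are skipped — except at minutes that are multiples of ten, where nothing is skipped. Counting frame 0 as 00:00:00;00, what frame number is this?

Complete 10-minute blocks: 1, each 17982 frames → 17982.
Remaining 1 whole minute in the current block: 1800 + 0 × 1798 = 1800 frames.
Within the current minute: 47 × 30 + 0 − 2 = 1408 (labels ;00/;01 skipped at this minute). Total = 17982 + 1800 + 1408 = 21190.

21190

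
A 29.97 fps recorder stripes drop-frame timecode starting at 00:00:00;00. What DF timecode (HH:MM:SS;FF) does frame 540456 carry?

05:00:33;06

Ten DF minutes hold 17982 frames, so frame 540456 lies in block 30 (frames 539460–557441) with 996 frames into that block.
The block's first minute is 1800 frames and the rest 1798 each; 996 frames reaches minute 0, so 30 × 18 + 0 × 2 = 540 labels have been skipped so far.
Adding those back, label number 540456 + 540 = 540996 at 30 labels/s is 18033 s + 6 f = 5 h 0 min 33 s frame 6, i.e. 05:00:33;06.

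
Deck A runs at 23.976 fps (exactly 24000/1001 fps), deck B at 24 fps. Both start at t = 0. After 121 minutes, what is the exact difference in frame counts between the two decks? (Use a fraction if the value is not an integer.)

15840/91 frames

121 min = 7260 s.
A emits 24000/1001 × 7260 = 15840000/91 frames; B emits 24 × 7260 = 174240.
Difference = 15840/91 frames (≈ 174.0659); B is ahead of A.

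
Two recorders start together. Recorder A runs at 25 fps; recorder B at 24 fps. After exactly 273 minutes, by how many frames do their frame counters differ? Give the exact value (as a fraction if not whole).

273 min = 16380 s.
A emits 25 × 16380 = 409500 frames; B emits 24 × 16380 = 393120.
Difference = 16380 frames; B is behind A.

16380 frames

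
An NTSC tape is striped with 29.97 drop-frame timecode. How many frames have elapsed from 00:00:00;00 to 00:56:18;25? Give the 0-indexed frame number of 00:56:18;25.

As if non-drop at 30 labels/s: (0 × 3600 + 56 × 60 + 18) × 30 + 25 = 101365.
Minute boundaries passed: 56; those not divisible by 10: 56 − 5 = 51; dropped labels = 2 × 51 = 102.
Actual frame index = 101365 − 102 = 101263.

101263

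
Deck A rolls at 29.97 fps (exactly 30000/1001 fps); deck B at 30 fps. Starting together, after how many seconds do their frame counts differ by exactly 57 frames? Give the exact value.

The gap grows by |30 − 30000/1001| = 30/1001 frames per second.
Time for a 57-frame gap: 57 ÷ (30/1001) = 1901.9 s.

1901.9 seconds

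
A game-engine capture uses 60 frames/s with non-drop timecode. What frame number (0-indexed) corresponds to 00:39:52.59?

frame 143579

Total seconds to the label: (0 × 3600 + 39 × 60 + 52) = 2392.
Frame index = 2392 × 60 + 59 = 143579.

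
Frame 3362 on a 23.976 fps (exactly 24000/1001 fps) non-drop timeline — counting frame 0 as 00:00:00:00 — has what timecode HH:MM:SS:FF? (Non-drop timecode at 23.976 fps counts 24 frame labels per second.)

00:02:20:02

3362 ÷ 24 = 140 full seconds, remainder 2 frames.
140 s = 0 h 2 min 20 s.
Timecode: 00:02:20:02.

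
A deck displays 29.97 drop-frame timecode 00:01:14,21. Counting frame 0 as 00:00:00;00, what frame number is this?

Complete 10-minute blocks: 0, each 17982 frames → 0.
Remaining 1 whole minute in the current block: 1800 + 0 × 1798 = 1800 frames.
Within the current minute: 14 × 30 + 21 − 2 = 439 (labels ;00/;01 skipped at this minute). Total = 0 + 1800 + 439 = 2239.

2239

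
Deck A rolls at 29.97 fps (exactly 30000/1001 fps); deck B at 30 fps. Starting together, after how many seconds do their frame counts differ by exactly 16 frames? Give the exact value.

The gap grows by |30 − 30000/1001| = 30/1001 frames per second.
Time for a 16-frame gap: 16 ÷ (30/1001) = 8008/15 s.

8008/15 seconds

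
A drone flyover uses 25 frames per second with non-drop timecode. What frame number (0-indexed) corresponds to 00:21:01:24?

Total seconds to the label: (0 × 3600 + 21 × 60 + 1) = 1261.
Frame index = 1261 × 25 + 24 = 31549.

frame 31549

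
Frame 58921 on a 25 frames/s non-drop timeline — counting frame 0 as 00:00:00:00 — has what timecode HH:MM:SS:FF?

58921 ÷ 25 = 2356 full seconds, remainder 21 frames.
2356 s = 0 h 39 min 16 s.
Timecode: 00:39:16:21.

00:39:16:21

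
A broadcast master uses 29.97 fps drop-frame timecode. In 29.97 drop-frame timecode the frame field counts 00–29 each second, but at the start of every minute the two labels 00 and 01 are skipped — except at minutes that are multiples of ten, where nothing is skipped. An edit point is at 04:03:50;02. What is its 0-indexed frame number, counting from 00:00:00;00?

438464

Complete 10-minute blocks: 24, each 17982 frames → 431568.
Remaining 3 whole minutes in the current block: 1800 + 2 × 1798 = 5396 frames.
Within the current minute: 50 × 30 + 2 − 2 = 1500 (labels ;00/;01 skipped at this minute). Total = 431568 + 5396 + 1500 = 438464.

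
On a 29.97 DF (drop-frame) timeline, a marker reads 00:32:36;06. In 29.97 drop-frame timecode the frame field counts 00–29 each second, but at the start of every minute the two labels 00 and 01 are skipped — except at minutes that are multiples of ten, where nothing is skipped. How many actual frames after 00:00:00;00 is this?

58628

As if non-drop at 30 labels/s: (0 × 3600 + 32 × 60 + 36) × 30 + 6 = 58686.
Minute boundaries passed: 32; those not divisible by 10: 32 − 3 = 29; dropped labels = 2 × 29 = 58.
Actual frame index = 58686 − 58 = 58628.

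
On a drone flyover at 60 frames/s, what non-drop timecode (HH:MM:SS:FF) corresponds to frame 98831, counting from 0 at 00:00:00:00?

98831 ÷ 60 = 1647 full seconds, remainder 11 frames.
1647 s = 0 h 27 min 27 s.
Timecode: 00:27:27:11.

00:27:27:11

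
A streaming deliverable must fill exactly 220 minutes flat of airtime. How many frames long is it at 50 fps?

220 min = 13200 s.
Frames = 13200 × 50 = 660000.

660000 frames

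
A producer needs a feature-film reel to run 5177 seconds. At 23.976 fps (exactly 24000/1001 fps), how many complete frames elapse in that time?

124123 frames

Frames = 5177 × 24000/1001 = 124248000/1001 ≈ 124123.8761.
Complete frames: 124123.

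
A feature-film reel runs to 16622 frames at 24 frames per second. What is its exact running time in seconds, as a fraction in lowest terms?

8311/12 seconds

Running time = 16622 ÷ (24) = 16622 × 1/24 = 8311/12 s.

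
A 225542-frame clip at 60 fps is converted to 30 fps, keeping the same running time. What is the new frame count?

112771 frames

Target frames = source frames × (target rate / source rate) = 225542 × (30)/(60) = 225542 × 1/2 = 112771.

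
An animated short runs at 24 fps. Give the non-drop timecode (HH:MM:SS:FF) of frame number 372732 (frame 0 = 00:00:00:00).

372732 ÷ 24 = 15530 full seconds, remainder 12 frames.
15530 s = 4 h 18 min 50 s.
Timecode: 04:18:50:12.

04:18:50:12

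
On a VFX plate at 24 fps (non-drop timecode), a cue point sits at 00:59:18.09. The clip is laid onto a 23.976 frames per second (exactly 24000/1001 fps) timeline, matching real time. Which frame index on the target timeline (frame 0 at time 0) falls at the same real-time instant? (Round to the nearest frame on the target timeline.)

frame 85316

Source frame index: (0×3600 + 59×60 + 18) × 24 + 9 = 85401.
Real time: 85401 / (24) = 28467/8 s.
Target frame: (28467/8) × (24000/1001) = 85401000/1001 ≈ 85315.684 → 85316.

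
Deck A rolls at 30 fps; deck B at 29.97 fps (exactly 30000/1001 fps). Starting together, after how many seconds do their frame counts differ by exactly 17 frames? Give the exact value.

17017/30 seconds

The gap grows by |30000/1001 − 30| = 30/1001 frames per second.
Time for a 17-frame gap: 17 ÷ (30/1001) = 17017/30 s.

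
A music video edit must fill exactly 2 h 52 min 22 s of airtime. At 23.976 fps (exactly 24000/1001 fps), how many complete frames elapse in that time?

247960 frames

2 h 52 min 22 s = 10342 s.
Frames = 10342 × 24000/1001 = 248208000/1001 ≈ 247960.0400.
Complete frames: 247960.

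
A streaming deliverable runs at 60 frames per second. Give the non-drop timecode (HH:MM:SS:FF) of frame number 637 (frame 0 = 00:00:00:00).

00:00:10:37

637 ÷ 60 = 10 full seconds, remainder 37 frames.
10 s = 0 h 0 min 10 s.
Timecode: 00:00:10:37.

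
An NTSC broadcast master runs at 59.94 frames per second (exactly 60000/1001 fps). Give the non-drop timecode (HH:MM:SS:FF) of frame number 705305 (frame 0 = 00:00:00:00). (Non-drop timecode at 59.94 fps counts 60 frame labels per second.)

03:15:55:05

705305 ÷ 60 = 11755 full seconds, remainder 5 frames.
11755 s = 3 h 15 min 55 s.
Timecode: 03:15:55:05.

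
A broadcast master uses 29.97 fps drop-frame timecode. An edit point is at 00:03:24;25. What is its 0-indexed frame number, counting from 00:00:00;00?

As if non-drop at 30 labels/s: (0 × 3600 + 3 × 60 + 24) × 30 + 25 = 6145.
Minute boundaries passed: 3; those not divisible by 10: 3 − 0 = 3; dropped labels = 2 × 3 = 6.
Actual frame index = 6145 − 6 = 6139.

6139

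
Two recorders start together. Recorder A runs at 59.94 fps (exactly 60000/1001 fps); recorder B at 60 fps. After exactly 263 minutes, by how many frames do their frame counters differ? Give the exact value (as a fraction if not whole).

946800/1001 frames

263 min = 15780 s.
A emits 60000/1001 × 15780 = 946800000/1001 frames; B emits 60 × 15780 = 946800.
Difference = 946800/1001 frames (≈ 945.8541); B is ahead of A.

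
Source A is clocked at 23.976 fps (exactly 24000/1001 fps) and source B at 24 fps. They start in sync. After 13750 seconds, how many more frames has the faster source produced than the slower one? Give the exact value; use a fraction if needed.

30000/91 frames

A emits 24000/1001 × 13750 = 30000000/91 frames; B emits 24 × 13750 = 330000.
Difference = 30000/91 frames (≈ 329.6703); B is ahead of A.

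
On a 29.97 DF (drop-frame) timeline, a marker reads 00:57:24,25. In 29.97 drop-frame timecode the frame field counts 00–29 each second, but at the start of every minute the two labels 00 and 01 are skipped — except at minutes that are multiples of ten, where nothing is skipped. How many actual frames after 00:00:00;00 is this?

103241

Complete 10-minute blocks: 5, each 17982 frames → 89910.
Remaining 7 whole minutes in the current block: 1800 + 6 × 1798 = 12588 frames.
Within the current minute: 24 × 30 + 25 − 2 = 743 (labels ;00/;01 skipped at this minute). Total = 89910 + 12588 + 743 = 103241.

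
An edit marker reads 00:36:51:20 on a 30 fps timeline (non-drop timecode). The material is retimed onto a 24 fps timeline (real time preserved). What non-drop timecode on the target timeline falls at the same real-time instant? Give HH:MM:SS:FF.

00:36:51:16

Source frame index: (0×3600 + 36×60 + 51) × 30 + 20 = 66350.
Real time: 66350 / (30) = 6635/3 s.
Target frame: (6635/3) × (24) = 53080.
At 24 labels/s: frame 53080 → 00:36:51:16.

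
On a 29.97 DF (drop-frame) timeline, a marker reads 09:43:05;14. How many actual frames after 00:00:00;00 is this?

1048514

As if non-drop at 30 labels/s: (9 × 3600 + 43 × 60 + 5) × 30 + 14 = 1049564.
Minute boundaries passed: 583; those not divisible by 10: 583 − 58 = 525; dropped labels = 2 × 525 = 1050.
Actual frame index = 1049564 − 1050 = 1048514.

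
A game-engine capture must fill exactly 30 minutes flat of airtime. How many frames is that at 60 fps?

30 min = 1800 s.
Frames = 1800 × 60 = 108000.

108000 frames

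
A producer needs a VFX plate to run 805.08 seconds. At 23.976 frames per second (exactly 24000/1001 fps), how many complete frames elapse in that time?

Frames = 805.08 × 24000/1001 = 19321920/1001 ≈ 19302.6174.
Complete frames: 19302.

19302 frames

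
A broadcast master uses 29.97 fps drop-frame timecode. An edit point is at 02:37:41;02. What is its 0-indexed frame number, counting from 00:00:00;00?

283548

Complete 10-minute blocks: 15, each 17982 frames → 269730.
Remaining 7 whole minutes in the current block: 1800 + 6 × 1798 = 12588 frames.
Within the current minute: 41 × 30 + 2 − 2 = 1230 (labels ;00/;01 skipped at this minute). Total = 269730 + 12588 + 1230 = 283548.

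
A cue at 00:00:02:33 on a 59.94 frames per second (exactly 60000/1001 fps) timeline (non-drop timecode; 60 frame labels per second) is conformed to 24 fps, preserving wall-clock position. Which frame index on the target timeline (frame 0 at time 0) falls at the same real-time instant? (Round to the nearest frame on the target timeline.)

Source frame index: (0×3600 + 0×60 + 2) × 60 + 33 = 153.
Real time: 153 / (60000/1001) = 51051/20000 s.
Target frame: (51051/20000) × (24) = 153153/2500 ≈ 61.261 → 61.

frame 61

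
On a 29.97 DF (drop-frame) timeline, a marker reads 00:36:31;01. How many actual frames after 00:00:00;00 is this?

65665

As if non-drop at 30 labels/s: (0 × 3600 + 36 × 60 + 31) × 30 + 1 = 65731.
Minute boundaries passed: 36; those not divisible by 10: 36 − 3 = 33; dropped labels = 2 × 33 = 66.
Actual frame index = 65731 − 66 = 65665.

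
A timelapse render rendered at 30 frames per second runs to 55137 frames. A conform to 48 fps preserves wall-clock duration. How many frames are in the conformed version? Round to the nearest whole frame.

88219 frames

Frames at target rate = 55137 × (48) / (30) = 441096/5 ≈ 88219.200.
Nearest whole frame: 88219.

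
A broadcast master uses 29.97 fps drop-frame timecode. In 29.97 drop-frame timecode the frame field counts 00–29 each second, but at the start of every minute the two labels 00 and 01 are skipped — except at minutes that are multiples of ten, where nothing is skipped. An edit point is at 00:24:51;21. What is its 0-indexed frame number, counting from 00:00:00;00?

44707

Complete 10-minute blocks: 2, each 17982 frames → 35964.
Remaining 4 whole minutes in the current block: 1800 + 3 × 1798 = 7194 frames.
Within the current minute: 51 × 30 + 21 − 2 = 1549 (labels ;00/;01 skipped at this minute). Total = 35964 + 7194 + 1549 = 44707.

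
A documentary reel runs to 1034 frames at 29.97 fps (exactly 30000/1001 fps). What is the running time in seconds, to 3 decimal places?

Running time = 1034 × 1001/30000 = 517517/15000 s ≈ 34.501 s.

34.501 seconds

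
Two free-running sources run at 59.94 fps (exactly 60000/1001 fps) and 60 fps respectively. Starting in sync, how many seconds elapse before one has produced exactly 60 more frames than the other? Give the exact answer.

1001 seconds

The gap grows by |60 − 60000/1001| = 60/1001 frames per second.
Time for a 60-frame gap: 60 ÷ (60/1001) = 1001 s.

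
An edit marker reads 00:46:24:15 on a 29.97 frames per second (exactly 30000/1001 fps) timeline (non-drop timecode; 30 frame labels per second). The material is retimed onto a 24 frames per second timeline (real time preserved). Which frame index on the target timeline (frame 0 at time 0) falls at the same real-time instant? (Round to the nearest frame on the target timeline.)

Source frame index: (0×3600 + 46×60 + 24) × 30 + 15 = 83535.
Real time: 83535 / (30000/1001) = 5574569/2000 s.
Target frame: (5574569/2000) × (24) = 16723707/250 ≈ 66894.828 → 66895.

frame 66895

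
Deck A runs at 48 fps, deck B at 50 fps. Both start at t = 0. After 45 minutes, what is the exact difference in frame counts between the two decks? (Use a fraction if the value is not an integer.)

45 min = 2700 s.
A emits 48 × 2700 = 129600 frames; B emits 50 × 2700 = 135000.
Difference = 5400 frames; B is ahead of A.

5400 frames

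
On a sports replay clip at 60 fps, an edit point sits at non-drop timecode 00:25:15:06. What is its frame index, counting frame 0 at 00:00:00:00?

Total seconds to the label: (0 × 3600 + 25 × 60 + 15) = 1515.
Frame index = 1515 × 60 + 6 = 90906.

frame 90906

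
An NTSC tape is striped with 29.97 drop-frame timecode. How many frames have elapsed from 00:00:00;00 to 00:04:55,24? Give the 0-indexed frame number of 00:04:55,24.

As if non-drop at 30 labels/s: (0 × 3600 + 4 × 60 + 55) × 30 + 24 = 8874.
Minute boundaries passed: 4; those not divisible by 10: 4 − 0 = 4; dropped labels = 2 × 4 = 8.
Actual frame index = 8874 − 8 = 8866.

8866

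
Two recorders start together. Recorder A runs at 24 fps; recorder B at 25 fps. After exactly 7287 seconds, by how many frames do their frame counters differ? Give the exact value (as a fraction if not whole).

7287 frames

A emits 24 × 7287 = 174888 frames; B emits 25 × 7287 = 182175.
Difference = 7287 frames; B is ahead of A.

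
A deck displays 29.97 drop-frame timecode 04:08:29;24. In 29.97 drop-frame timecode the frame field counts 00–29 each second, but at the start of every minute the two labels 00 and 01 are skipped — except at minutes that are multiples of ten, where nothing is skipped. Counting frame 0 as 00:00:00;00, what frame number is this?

446846

As if non-drop at 30 labels/s: (4 × 3600 + 8 × 60 + 29) × 30 + 24 = 447294.
Minute boundaries passed: 248; those not divisible by 10: 248 − 24 = 224; dropped labels = 2 × 224 = 448.
Actual frame index = 447294 − 448 = 446846.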